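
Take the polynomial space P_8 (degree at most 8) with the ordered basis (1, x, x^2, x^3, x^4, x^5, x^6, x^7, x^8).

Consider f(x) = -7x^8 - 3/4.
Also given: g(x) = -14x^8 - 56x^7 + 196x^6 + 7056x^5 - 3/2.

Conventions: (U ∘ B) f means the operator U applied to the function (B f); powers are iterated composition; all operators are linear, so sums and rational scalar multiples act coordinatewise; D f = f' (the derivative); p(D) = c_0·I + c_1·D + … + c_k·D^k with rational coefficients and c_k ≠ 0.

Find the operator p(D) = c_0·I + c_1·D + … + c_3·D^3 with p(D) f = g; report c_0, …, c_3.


D^0 f = -7x^8 - 3/4
D^1 f = -56x^7
D^2 f = -392x^6
D^3 f = -2352x^5
matching coefficients of g against c_0 f + c_1 Df + … from the top degree down determines the c_i
solution: c_0 = 2, c_1 = 1, c_2 = -1/2, c_3 = -3

c_0 = 2, c_1 = 1, c_2 = -1/2, c_3 = -3


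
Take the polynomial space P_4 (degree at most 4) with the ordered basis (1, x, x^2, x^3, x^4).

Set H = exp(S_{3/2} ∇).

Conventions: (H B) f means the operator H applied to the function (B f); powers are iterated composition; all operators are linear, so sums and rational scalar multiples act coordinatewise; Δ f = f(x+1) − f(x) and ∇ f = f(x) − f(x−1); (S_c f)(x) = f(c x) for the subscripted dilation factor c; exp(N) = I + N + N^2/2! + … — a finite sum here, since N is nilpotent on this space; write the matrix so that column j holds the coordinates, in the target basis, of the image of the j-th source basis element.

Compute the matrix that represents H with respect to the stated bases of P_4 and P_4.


the matrix is [[1, 1, 1/2, -5/4, -331/64]; [0, 1, 3, 45/8, 15/16]; [0, 0, 1, 27/4, 513/16]; [0, 0, 0, 1, 27/2]; [0, 0, 0, 0, 1]] (rows listed top to bottom)

image of 1: 1
image of x: x + 1
image of x^2: x^2 + 3x + 1/2
image of x^3: x^3 + (27/4)x^2 + (45/8)x - 5/4
image of x^4: x^4 + (27/2)x^3 + (513/16)x^2 + (15/16)x - 331/64
each image's coordinates form column j of the matrix


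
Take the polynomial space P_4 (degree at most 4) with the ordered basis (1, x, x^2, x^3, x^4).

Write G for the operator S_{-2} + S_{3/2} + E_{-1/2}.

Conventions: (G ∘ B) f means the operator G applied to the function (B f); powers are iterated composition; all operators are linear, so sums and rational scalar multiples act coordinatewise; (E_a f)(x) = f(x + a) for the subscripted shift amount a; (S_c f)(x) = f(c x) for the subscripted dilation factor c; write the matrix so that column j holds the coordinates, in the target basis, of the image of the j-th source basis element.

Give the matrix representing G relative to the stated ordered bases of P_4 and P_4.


the matrix is [[3, -1/2, 1/4, -1/8, 1/16]; [0, 1/2, -1, 3/4, -1/2]; [0, 0, 29/4, -3/2, 3/2]; [0, 0, 0, -29/8, -2]; [0, 0, 0, 0, 353/16]] (rows listed top to bottom)

image of 1: 3
image of x: (1/2)x - 1/2
image of x^2: (29/4)x^2 - x + 1/4
image of x^3: -(29/8)x^3 - (3/2)x^2 + (3/4)x - 1/8
image of x^4: (353/16)x^4 - 2x^3 + (3/2)x^2 - (1/2)x + 1/16
each image's coordinates form column j of the matrix


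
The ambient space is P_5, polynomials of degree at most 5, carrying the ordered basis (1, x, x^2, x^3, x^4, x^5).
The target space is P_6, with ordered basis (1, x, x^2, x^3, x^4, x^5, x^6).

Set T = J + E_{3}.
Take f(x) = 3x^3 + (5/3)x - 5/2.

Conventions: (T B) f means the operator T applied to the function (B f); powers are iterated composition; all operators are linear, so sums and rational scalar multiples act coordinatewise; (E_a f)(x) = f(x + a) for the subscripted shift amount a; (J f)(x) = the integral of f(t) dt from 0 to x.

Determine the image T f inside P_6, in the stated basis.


J f = (3/4)x^4 + (5/6)x^2 - (5/2)x
E_{3} f = 3x^3 + 27x^2 + (248/3)x + 167/2
(J + E_{3}) f = (3/4)x^4 + 3x^3 + (167/6)x^2 + (481/6)x + 167/2

the result is g(x) = (3/4)x^4 + 3x^3 + (167/6)x^2 + (481/6)x + 167/2


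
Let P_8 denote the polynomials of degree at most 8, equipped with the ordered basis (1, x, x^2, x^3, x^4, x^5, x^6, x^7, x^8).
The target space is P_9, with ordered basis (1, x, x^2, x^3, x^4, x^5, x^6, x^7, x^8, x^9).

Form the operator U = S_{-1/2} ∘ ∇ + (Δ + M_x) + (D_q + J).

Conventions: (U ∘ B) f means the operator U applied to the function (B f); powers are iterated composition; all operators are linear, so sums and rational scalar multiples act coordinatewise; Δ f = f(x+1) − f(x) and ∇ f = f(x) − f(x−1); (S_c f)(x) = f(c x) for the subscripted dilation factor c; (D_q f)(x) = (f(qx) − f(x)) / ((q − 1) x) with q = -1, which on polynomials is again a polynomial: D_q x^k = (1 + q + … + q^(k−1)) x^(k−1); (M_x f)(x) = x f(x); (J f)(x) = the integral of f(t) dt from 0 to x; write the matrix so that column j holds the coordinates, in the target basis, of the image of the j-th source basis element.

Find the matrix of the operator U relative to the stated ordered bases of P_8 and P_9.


the matrix is [[0, 3, 0, 2, 0, 2, 0, 2, 0]; [2, 0, 1, 9/2, 2, 15/2, 3, 21/2, 4]; [0, 3/2, 0, 19/4, 9/2, 25/2, 45/4, 105/4, 21]; [0, 0, 4/3, 0, 7/2, 45/4, 35/2, 315/8, 49]; [0, 0, 0, 5/4, 0, 101/16, 225/16, 595/16, 525/8]; [0, 0, 0, 0, 6/5, 0, 93/16, 693/32, 217/4]; [0, 0, 0, 0, 0, 7/6, 0, 519/64, 441/16]; [0, 0, 0, 0, 0, 0, 8/7, 0, 127/16]; [0, 0, 0, 0, 0, 0, 0, 9/8, 0]; [0, 0, 0, 0, 0, 0, 0, 0, 10/9]] (rows listed top to bottom)

image of 1: 2x
image of x: (3/2)x^2 + 3
image of x^2: (4/3)x^3 + x
image of x^3: (5/4)x^4 + (19/4)x^2 + (9/2)x + 2
image of x^4: (6/5)x^5 + (7/2)x^3 + (9/2)x^2 + 2x
image of x^5: (7/6)x^6 + (101/16)x^4 + (45/4)x^3 + (25/2)x^2 + (15/2)x + 2
image of x^6: (8/7)x^7 + (93/16)x^5 + (225/16)x^4 + (35/2)x^3 + (45/4)x^2 + 3x
image of x^7: (9/8)x^8 + (519/64)x^6 + (693/32)x^5 + (595/16)x^4 + (315/8)x^3 + (105/4)x^2 + (21/2)x + 2
image of x^8: (10/9)x^9 + (127/16)x^7 + (441/16)x^6 + (217/4)x^5 + (525/8)x^4 + 49x^3 + 21x^2 + 4x
each image's coordinates form column j of the matrix


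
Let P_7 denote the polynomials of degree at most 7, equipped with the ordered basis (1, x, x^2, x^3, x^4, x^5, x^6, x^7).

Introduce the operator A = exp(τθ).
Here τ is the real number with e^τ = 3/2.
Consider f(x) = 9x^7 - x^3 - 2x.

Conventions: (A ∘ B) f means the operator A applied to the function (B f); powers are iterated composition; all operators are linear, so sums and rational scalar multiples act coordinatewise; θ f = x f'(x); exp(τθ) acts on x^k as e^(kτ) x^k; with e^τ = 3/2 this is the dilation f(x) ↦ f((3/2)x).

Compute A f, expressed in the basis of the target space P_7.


the image equals g(x) = (19683/128)x^7 - (27/8)x^3 - 3x

exp(τθ) x^k = e^(kτ) x^k; with e^τ = 3/2 this sends x^k to (3/2)^k x^k
x ↦ 3/2 x
x^3 ↦ 27/8 x^3
x^7 ↦ 2187/128 x^7
applying this coordinatewise to f: exp(τθ) f = (19683/128)x^7 - (27/8)x^3 - 3x


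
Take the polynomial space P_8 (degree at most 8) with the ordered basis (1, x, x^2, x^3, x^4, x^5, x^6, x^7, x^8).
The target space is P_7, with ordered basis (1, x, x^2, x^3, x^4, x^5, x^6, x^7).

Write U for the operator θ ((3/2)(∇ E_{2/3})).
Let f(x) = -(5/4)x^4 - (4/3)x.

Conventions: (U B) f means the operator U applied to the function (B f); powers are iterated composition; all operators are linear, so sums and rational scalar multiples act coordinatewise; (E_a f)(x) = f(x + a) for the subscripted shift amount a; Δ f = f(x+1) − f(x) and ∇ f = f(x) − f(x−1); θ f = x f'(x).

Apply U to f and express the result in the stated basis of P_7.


the image equals g(x) = -(45/2)x^3 - (15/2)x^2 - (5/2)x

E_{2/3} f = -(5/4)x^4 - (10/3)x^3 - (10/3)x^2 - (76/27)x - 92/81
∇ E_{2/3} f = -5x^3 - (5/2)x^2 - (5/3)x - 169/108
((3/2)(∇ E_{2/3})) f = -(15/2)x^3 - (15/4)x^2 - (5/2)x - 169/72
θ ((3/2)(∇ E_{2/3})) f = -(45/2)x^3 - (15/2)x^2 - (5/2)x


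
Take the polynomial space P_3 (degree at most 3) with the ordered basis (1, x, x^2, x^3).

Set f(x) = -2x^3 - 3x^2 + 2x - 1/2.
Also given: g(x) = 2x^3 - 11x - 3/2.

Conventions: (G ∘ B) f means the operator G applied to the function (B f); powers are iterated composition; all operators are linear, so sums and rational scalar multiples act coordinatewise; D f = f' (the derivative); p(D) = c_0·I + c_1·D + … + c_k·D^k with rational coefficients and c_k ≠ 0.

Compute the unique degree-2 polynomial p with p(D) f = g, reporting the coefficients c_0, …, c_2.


D^0 f = -2x^3 - 3x^2 + 2x - 1/2
D^1 f = -6x^2 - 6x + 2
D^2 f = -12x - 6
matching coefficients of g against c_0 f + c_1 Df + … from the top degree down determines the c_i
solution: c_0 = -1, c_1 = 1/2, c_2 = 1/2

p(D) = -I + (1/2)·D + (1/2)·D^2, i.e. c_0 = -1, c_1 = 1/2, c_2 = 1/2


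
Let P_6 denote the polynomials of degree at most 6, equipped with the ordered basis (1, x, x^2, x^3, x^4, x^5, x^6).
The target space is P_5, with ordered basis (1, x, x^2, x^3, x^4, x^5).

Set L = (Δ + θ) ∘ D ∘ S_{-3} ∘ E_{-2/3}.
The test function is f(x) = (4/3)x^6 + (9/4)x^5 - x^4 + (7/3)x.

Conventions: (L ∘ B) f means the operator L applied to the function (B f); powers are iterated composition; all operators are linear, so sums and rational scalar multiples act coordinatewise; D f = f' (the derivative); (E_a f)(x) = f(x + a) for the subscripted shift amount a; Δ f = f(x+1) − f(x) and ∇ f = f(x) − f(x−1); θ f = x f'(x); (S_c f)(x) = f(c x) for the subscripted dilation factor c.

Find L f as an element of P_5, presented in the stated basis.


E_{-2/3} f = (4/3)x^6 - (37/12)x^5 + (7/18)x^4 + (386/81)x^3 - (436/81)x^2 + (1139/243)x - 4226/2187
S_{-3} E_{-2/3} f = 972x^6 + (2997/4)x^5 + (63/2)x^4 - (386/3)x^3 - (436/9)x^2 - (1139/81)x - 4226/2187
D S_{-3} E_{-2/3} f = 5832x^5 + (14985/4)x^4 + 126x^3 - 386x^2 - (872/9)x - 1139/81
Δ (D ∘ S_{-3} ∘ E_{-2/3}) f = 29160x^4 + 73305x^3 + (162351/2)x^2 + 43751x + 331969/36
θ (D ∘ S_{-3} ∘ E_{-2/3}) f = 29160x^5 + 14985x^4 + 378x^3 - 772x^2 - (872/9)x
(Δ + θ) (D ∘ S_{-3} ∘ E_{-2/3}) f = 29160x^5 + 44145x^4 + 73683x^3 + (160807/2)x^2 + (392887/9)x + 331969/36

the image equals g(x) = 29160x^5 + 44145x^4 + 73683x^3 + (160807/2)x^2 + (392887/9)x + 331969/36


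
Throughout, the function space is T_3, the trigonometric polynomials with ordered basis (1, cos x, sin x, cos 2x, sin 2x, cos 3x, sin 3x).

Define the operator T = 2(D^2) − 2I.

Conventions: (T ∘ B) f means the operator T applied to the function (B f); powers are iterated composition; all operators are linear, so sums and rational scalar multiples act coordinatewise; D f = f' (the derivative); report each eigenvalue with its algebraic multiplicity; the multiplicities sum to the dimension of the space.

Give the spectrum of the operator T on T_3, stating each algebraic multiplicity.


λ = -20 (multiplicity 2), λ = -10 (multiplicity 2), λ = -4 (multiplicity 2), λ = -2 (multiplicity 1)

image of 1: -2
image of cos x: -4cos x
image of sin x: -4sin x
image of cos 2x: -10cos 2x
image of sin 2x: -10sin 2x
image of cos 3x: -20cos 3x
image of sin 3x: -20sin 3x
the matrix is diagonal; its diagonal is (-2, -4, -4, -10, -10, -20, -20)
for a triangular matrix the eigenvalues are the diagonal entries, with algebraic multiplicity their repetition count


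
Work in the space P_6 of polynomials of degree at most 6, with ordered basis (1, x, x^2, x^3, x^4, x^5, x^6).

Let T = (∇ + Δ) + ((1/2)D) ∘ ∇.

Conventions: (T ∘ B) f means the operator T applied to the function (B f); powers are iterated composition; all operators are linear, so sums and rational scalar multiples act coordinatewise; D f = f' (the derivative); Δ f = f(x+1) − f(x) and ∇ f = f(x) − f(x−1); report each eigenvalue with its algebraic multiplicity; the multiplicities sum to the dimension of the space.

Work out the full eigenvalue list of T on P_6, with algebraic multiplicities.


image of 1: 0
image of x: 2
image of x^2: 4x + 1
image of x^3: 6x^2 + 3x + 1/2
image of x^4: 8x^3 + 6x^2 + 2x + 2
image of x^5: 10x^4 + 10x^3 + 5x^2 + 10x - 1/2
image of x^6: 12x^5 + 15x^4 + 10x^3 + 30x^2 - 3x + 3
the matrix is upper triangular; its diagonal is (0, 0, 0, 0, 0, 0, 0)
for a triangular matrix the eigenvalues are the diagonal entries, with algebraic multiplicity their repetition count

λ = 0 (multiplicity 7)


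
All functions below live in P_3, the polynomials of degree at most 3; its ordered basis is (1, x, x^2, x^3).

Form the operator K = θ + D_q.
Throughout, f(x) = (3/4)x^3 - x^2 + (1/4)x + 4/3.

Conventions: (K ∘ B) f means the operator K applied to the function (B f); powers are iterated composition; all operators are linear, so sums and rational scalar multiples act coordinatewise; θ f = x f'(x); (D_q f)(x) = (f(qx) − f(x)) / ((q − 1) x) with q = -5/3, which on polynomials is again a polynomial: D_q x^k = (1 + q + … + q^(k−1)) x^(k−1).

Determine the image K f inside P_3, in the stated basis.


g(x) = (9/4)x^3 - (5/12)x^2 + (11/12)x + 1/4

θ f = (9/4)x^3 - 2x^2 + (1/4)x
D_q f = (19/12)x^2 + (2/3)x + 1/4
(θ + D_q) f = (9/4)x^3 - (5/12)x^2 + (11/12)x + 1/4


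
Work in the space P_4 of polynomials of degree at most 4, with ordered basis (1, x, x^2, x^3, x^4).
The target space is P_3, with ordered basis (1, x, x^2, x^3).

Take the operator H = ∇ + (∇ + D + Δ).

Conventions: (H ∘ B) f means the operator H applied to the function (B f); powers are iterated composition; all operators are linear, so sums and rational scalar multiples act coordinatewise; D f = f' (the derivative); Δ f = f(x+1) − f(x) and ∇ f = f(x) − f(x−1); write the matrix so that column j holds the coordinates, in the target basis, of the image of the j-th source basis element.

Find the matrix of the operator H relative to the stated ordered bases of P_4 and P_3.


the matrix is [[0, 4, -1, 3, -1]; [0, 0, 8, -3, 12]; [0, 0, 0, 12, -6]; [0, 0, 0, 0, 16]] (rows listed top to bottom)

image of 1: 0
image of x: 4
image of x^2: 8x - 1
image of x^3: 12x^2 - 3x + 3
image of x^4: 16x^3 - 6x^2 + 12x - 1
each image's coordinates form column j of the matrix


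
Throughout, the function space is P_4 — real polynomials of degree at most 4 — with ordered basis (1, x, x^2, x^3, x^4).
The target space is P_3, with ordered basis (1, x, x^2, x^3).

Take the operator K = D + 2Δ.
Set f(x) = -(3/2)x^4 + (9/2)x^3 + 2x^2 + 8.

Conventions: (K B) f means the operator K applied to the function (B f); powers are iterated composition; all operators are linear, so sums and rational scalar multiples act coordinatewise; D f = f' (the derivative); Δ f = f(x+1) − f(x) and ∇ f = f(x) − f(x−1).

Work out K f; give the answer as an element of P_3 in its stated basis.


the result is g(x) = -18x^3 + (45/2)x^2 + 27x + 10

D f = -6x^3 + (27/2)x^2 + 4x
Δ f = -6x^3 + (9/2)x^2 + (23/2)x + 5
(2Δ) f = -12x^3 + 9x^2 + 23x + 10
(D + 2Δ) f = -18x^3 + (45/2)x^2 + 27x + 10


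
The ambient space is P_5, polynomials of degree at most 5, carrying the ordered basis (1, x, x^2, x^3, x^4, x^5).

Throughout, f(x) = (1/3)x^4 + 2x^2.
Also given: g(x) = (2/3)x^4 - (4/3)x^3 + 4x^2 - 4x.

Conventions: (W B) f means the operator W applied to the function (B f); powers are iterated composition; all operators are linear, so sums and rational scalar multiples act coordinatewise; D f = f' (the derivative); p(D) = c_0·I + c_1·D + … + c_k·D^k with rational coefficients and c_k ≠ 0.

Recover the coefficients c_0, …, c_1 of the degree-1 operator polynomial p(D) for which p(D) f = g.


p(D) = 2·I − D, i.e. c_0 = 2, c_1 = -1

D^0 f = (1/3)x^4 + 2x^2
D^1 f = (4/3)x^3 + 4x
matching coefficients of g against c_0 f + c_1 Df + … from the top degree down determines the c_i
solution: c_0 = 2, c_1 = -1


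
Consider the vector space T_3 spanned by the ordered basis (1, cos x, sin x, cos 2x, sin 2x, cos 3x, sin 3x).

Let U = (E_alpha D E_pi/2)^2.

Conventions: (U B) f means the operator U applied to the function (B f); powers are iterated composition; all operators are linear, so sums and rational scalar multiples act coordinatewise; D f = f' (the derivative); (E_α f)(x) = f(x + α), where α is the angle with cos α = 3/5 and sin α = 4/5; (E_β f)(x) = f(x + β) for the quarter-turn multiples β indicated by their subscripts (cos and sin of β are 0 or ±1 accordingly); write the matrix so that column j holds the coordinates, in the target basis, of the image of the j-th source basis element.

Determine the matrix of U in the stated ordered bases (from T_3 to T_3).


the matrix is [[0, 0, 0, 0, 0, 0, 0]; [0, -7/25, 24/25, 0, 0, 0, 0]; [0, -24/25, -7/25, 0, 0, 0, 0]; [0, 0, 0, 2108/625, 1344/625, 0, 0]; [0, 0, 0, -1344/625, 2108/625, 0, 0]; [0, 0, 0, 0, 0, 105777/15625, -92664/15625]; [0, 0, 0, 0, 0, 92664/15625, 105777/15625]] (rows listed top to bottom)

image of 1: 0
image of cos x: -(7/25)cos x - (24/25)sin x
image of sin x: (24/25)cos x - (7/25)sin x
image of cos 2x: (2108/625)cos 2x - (1344/625)sin 2x
image of sin 2x: (1344/625)cos 2x + (2108/625)sin 2x
image of cos 3x: (105777/15625)cos 3x + (92664/15625)sin 3x
image of sin 3x: -(92664/15625)cos 3x + (105777/15625)sin 3x
each image's coordinates form column j of the matrix


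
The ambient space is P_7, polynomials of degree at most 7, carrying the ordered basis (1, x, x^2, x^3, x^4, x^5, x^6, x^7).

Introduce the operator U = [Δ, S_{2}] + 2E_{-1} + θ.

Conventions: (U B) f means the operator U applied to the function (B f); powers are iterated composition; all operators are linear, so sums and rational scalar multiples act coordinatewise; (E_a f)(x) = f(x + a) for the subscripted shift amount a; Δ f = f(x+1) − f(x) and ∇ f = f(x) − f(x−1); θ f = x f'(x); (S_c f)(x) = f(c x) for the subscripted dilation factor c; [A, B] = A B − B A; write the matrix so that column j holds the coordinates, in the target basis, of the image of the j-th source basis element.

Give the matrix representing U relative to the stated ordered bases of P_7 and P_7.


image of 1: 2
image of x: 3x - 1
image of x^2: 4x^2 + 5
image of x^3: 5x^3 + 6x^2 + 24x + 5
image of x^4: 6x^4 + 24x^3 + 84x^2 + 48x + 17
image of x^5: 7x^5 + 70x^4 + 260x^3 + 260x^2 + 160x + 29
image of x^6: 8x^6 + 180x^5 + 750x^4 + 1080x^3 + 930x^2 + 360x + 65
image of x^7: 9x^7 + 434x^6 + 2058x^5 + 3850x^4 + 4270x^3 + 2562x^2 + 896x + 125
each image's coordinates form column j of the matrix

the matrix is [[2, -1, 5, 5, 17, 29, 65, 125]; [0, 3, 0, 24, 48, 160, 360, 896]; [0, 0, 4, 6, 84, 260, 930, 2562]; [0, 0, 0, 5, 24, 260, 1080, 4270]; [0, 0, 0, 0, 6, 70, 750, 3850]; [0, 0, 0, 0, 0, 7, 180, 2058]; [0, 0, 0, 0, 0, 0, 8, 434]; [0, 0, 0, 0, 0, 0, 0, 9]] (rows listed top to bottom)


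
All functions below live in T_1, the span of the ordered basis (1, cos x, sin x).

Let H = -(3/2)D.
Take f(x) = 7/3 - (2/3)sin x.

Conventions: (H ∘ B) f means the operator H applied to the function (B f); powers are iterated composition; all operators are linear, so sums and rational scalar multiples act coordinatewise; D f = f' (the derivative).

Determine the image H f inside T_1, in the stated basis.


g(x) = cos x

D f = -(2/3)cos x
(-(3/2)D) f = cos x


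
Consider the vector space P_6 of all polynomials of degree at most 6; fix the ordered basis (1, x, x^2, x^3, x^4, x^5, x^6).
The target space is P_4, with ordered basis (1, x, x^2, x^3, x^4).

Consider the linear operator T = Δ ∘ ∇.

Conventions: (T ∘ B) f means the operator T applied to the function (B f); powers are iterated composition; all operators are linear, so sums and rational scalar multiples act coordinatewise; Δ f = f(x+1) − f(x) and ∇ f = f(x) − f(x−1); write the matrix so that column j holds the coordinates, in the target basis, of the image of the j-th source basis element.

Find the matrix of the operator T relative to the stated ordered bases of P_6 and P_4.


the matrix is [[0, 0, 2, 0, 2, 0, 2]; [0, 0, 0, 6, 0, 10, 0]; [0, 0, 0, 0, 12, 0, 30]; [0, 0, 0, 0, 0, 20, 0]; [0, 0, 0, 0, 0, 0, 30]] (rows listed top to bottom)

image of 1: 0
image of x: 0
image of x^2: 2
image of x^3: 6x
image of x^4: 12x^2 + 2
image of x^5: 20x^3 + 10x
image of x^6: 30x^4 + 30x^2 + 2
each image's coordinates form column j of the matrix


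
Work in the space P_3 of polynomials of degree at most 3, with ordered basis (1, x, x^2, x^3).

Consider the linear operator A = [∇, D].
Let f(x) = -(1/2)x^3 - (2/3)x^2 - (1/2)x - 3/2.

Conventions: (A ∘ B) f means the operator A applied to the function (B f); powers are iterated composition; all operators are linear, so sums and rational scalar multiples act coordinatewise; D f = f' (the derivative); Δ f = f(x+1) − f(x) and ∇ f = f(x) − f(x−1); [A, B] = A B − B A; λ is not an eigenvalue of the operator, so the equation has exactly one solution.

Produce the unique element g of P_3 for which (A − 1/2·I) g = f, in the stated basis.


the image equals g(x) = x^3 + (4/3)x^2 + x + 3

write g with unknown coordinates in the stated basis and equate coefficients in (A − 1/2·I) g = f
solving from the highest basis element down gives g = x^3 + (4/3)x^2 + x + 3
check: A g = 0
so A g − 1/2·g = -(1/2)x^3 - (2/3)x^2 - (1/2)x - 3/2 = f ✓


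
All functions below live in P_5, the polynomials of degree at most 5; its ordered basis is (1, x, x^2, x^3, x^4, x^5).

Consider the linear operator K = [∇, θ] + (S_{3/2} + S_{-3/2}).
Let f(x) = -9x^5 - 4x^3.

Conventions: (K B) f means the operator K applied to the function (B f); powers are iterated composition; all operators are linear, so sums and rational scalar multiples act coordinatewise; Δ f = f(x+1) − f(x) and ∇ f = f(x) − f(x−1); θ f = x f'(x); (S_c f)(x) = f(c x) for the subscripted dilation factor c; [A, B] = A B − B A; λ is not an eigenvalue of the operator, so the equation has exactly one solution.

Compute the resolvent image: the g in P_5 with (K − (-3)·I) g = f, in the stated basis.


g(x) = -3x^5 + (8/7)x^4 - (160/7)x^3 + (804/35)x^2 - (428/5)x + 7689/175

write g with unknown coordinates in the stated basis and equate coefficients in (K − (-3)·I) g = f
solving from the highest basis element down gives g = -3x^5 + (8/7)x^4 - (160/7)x^3 + (804/35)x^2 - (428/5)x + 7689/175
check: K g = -(24/7)x^4 + (452/7)x^3 - (2412/35)x^2 + (1284/5)x - 23067/175
so K g − (-3)·g = -9x^5 - 4x^3 = f ✓


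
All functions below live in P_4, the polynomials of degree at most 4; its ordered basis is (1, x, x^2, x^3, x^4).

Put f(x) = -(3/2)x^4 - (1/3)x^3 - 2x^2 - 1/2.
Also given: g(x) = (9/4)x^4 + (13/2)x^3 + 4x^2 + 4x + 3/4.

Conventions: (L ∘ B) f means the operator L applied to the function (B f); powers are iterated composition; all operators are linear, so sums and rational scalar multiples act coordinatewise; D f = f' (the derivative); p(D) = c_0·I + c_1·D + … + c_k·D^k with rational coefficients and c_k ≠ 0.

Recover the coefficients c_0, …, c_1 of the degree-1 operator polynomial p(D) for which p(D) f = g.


c_0 = -3/2, c_1 = -1

D^0 f = -(3/2)x^4 - (1/3)x^3 - 2x^2 - 1/2
D^1 f = -6x^3 - x^2 - 4x
matching coefficients of g against c_0 f + c_1 Df + … from the top degree down determines the c_i
solution: c_0 = -3/2, c_1 = -1


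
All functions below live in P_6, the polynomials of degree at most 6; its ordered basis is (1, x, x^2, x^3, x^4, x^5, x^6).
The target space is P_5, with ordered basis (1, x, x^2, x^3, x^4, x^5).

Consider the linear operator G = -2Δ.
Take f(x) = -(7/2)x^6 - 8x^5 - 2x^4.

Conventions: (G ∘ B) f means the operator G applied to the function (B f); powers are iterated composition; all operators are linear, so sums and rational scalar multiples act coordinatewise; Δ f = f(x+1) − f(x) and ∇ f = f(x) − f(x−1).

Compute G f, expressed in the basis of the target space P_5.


Δ f = -21x^5 - (185/2)x^4 - 158x^3 - (289/2)x^2 - 69x - 27/2
(-2Δ) f = 42x^5 + 185x^4 + 316x^3 + 289x^2 + 138x + 27

the image equals g(x) = 42x^5 + 185x^4 + 316x^3 + 289x^2 + 138x + 27


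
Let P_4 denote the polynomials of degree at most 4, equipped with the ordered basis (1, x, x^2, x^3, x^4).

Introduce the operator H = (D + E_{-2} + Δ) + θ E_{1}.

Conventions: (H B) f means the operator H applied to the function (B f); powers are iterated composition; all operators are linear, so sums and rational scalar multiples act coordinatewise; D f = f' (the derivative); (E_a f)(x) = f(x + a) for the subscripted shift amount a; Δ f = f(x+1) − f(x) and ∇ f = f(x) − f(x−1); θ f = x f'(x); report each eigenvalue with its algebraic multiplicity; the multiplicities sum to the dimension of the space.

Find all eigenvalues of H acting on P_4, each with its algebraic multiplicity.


image of 1: 1
image of x: 2x
image of x^2: 3x^2 + 2x + 5
image of x^3: 4x^3 + 6x^2 + 18x - 7
image of x^4: 5x^4 + 12x^3 + 42x^2 - 24x + 17
the matrix is upper triangular; its diagonal is (1, 2, 3, 4, 5)
for a triangular matrix the eigenvalues are the diagonal entries, with algebraic multiplicity their repetition count

λ = 1 (multiplicity 1), λ = 2 (multiplicity 1), λ = 3 (multiplicity 1), λ = 4 (multiplicity 1), λ = 5 (multiplicity 1)


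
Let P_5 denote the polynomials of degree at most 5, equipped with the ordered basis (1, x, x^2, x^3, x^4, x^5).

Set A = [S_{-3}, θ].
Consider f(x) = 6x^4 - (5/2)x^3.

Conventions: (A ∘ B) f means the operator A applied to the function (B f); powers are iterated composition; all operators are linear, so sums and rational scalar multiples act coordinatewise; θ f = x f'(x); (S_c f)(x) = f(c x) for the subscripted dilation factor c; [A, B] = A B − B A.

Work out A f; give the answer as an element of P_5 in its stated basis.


g(x) = 0

θ f = 24x^4 - (15/2)x^3
S_{-3} θ f = 1944x^4 + (405/2)x^3
S_{-3} f = 486x^4 + (135/2)x^3
θ S_{-3} f = 1944x^4 + (405/2)x^3
[S_{-3}, θ] f = 0


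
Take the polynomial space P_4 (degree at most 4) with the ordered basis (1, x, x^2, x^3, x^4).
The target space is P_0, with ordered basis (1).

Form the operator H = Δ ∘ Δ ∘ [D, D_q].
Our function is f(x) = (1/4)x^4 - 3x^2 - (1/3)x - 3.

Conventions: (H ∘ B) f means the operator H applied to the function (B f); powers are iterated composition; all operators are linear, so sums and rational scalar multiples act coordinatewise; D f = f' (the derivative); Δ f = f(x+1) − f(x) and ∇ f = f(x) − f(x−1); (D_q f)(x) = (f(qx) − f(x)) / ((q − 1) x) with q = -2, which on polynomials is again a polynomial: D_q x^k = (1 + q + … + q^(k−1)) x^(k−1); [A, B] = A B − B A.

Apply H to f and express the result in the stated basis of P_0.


D_q f = -(5/4)x^3 + 3x - 1/3
D D_q f = -(15/4)x^2 + 3
D f = x^3 - 6x - 1/3
D_q D f = 3x^2 - 6
[D, D_q] f = -(27/4)x^2 + 9
Δ [D, D_q] f = -(27/2)x - 27/4
Δ Δ [D, D_q] f = -27/2

the image equals g(x) = -27/2


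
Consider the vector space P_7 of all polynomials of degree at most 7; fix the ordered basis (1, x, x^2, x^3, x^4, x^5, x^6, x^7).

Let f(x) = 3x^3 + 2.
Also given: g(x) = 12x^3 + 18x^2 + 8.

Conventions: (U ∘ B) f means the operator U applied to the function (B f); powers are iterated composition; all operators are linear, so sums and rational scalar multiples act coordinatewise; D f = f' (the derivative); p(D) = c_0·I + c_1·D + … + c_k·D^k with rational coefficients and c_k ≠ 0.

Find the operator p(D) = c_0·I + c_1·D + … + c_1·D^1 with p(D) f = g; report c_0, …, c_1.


D^0 f = 3x^3 + 2
D^1 f = 9x^2
matching coefficients of g against c_0 f + c_1 Df + … from the top degree down determines the c_i
solution: c_0 = 4, c_1 = 2

c_0 = 4, c_1 = 2


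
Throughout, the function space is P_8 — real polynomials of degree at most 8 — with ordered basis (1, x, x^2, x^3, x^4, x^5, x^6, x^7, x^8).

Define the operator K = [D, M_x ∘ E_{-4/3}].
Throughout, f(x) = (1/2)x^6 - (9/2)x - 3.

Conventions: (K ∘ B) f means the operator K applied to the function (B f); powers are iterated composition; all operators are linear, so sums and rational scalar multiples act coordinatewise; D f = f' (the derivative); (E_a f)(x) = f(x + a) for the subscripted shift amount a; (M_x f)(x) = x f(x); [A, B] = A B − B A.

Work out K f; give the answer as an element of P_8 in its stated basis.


the image equals g(x) = (1/2)x^6 - 4x^5 + (40/3)x^4 - (640/27)x^3 + (640/27)x^2 - (2777/162)x + 4235/729

E_{-4/3} f = (1/2)x^6 - 4x^5 + (40/3)x^4 - (640/27)x^3 + (640/27)x^2 - (2777/162)x + 4235/729
M_x E_{-4/3} f = (1/2)x^7 - 4x^6 + (40/3)x^5 - (640/27)x^4 + (640/27)x^3 - (2777/162)x^2 + (4235/729)x
D (M_x ∘ E_{-4/3}) f = (7/2)x^6 - 24x^5 + (200/3)x^4 - (2560/27)x^3 + (640/9)x^2 - (2777/81)x + 4235/729
D f = 3x^5 - 9/2
E_{-4/3} D f = 3x^5 - 20x^4 + (160/3)x^3 - (640/9)x^2 + (1280/27)x - 2777/162
M_x E_{-4/3} D f = 3x^6 - 20x^5 + (160/3)x^4 - (640/9)x^3 + (1280/27)x^2 - (2777/162)x
[D, M_x ∘ E_{-4/3}] f = (1/2)x^6 - 4x^5 + (40/3)x^4 - (640/27)x^3 + (640/27)x^2 - (2777/162)x + 4235/729


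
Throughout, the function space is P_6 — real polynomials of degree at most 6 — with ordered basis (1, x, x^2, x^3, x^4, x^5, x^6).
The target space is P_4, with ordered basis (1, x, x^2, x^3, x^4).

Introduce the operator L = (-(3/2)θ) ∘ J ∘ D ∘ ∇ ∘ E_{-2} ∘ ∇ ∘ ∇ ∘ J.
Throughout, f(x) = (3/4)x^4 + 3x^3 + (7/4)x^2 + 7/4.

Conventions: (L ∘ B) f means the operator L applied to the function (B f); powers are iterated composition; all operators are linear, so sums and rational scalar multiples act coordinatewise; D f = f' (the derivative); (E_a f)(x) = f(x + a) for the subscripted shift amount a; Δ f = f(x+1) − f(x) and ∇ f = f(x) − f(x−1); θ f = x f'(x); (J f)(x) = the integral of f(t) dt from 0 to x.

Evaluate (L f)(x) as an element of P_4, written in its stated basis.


J f = (3/20)x^5 + (3/4)x^4 + (7/12)x^3 + (7/4)x
∇ J f = (3/4)x^4 + (3/2)x^3 - (5/4)x^2 + (1/2)x + 26/15
∇ (∇ ∘ J) f = 3x^3 - 4x + 5/2
E_{-2} ∇ (∇ ∘ J) f = 3x^3 - 18x^2 + 32x - 27/2
∇ (E_{-2} ∘ ∇) (∇ ∘ J) f = 9x^2 - 45x + 53
D ∇ (E_{-2} ∘ ∇) (∇ ∘ J) f = 18x - 45
J (D ∘ ∇ ∘ E_{-2} ∘ ∇) (∇ ∘ J) f = 9x^2 - 45x
θ J (D ∘ ∇ ∘ E_{-2} ∘ ∇) (∇ ∘ J) f = 18x^2 - 45x
(-(3/2)θ) J (D ∘ ∇ ∘ E_{-2} ∘ ∇) (∇ ∘ J) f = -27x^2 + (135/2)x

the image equals g(x) = -27x^2 + (135/2)x


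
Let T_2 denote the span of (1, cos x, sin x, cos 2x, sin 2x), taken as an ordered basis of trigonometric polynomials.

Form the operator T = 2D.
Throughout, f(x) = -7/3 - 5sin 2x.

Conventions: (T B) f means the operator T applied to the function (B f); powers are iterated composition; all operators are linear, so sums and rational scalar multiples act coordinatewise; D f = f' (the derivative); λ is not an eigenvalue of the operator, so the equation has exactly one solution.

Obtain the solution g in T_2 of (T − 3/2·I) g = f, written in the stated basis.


the image equals g(x) = 14/9 + (80/73)cos 2x + (30/73)sin 2x

write g with unknown coordinates in the stated basis and equate coefficients in (T − 3/2·I) g = f
solving from the highest basis element down gives g = 14/9 + (80/73)cos 2x + (30/73)sin 2x
check: T g = (120/73)cos 2x - (320/73)sin 2x
so T g − 3/2·g = -7/3 - 5sin 2x = f ✓


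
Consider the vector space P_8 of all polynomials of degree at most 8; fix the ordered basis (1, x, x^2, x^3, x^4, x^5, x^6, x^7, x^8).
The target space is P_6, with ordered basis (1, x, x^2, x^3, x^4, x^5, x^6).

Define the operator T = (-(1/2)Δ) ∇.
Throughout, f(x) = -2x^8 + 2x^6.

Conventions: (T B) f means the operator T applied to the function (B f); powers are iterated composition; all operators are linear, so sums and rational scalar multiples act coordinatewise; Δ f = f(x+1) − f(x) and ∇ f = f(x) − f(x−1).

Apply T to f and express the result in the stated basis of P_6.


∇ f = -16x^7 + 56x^6 - 100x^5 + 110x^4 - 72x^3 + 26x^2 - 4x
Δ ∇ f = -112x^6 - 220x^4 - 52x^2
(-(1/2)Δ) ∇ f = 56x^6 + 110x^4 + 26x^2

g(x) = 56x^6 + 110x^4 + 26x^2


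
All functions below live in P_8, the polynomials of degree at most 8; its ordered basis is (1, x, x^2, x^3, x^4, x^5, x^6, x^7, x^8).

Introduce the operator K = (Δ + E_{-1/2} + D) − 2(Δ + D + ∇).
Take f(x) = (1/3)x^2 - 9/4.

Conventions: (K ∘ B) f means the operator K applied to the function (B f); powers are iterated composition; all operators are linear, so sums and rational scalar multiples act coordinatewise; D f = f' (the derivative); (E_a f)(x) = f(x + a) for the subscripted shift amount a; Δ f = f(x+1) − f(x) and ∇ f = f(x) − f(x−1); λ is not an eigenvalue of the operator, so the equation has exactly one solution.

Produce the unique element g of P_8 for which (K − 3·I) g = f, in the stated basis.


the result is g(x) = -(1/6)x^2 + (3/4)x - 2/3

write g with unknown coordinates in the stated basis and equate coefficients in (K − 3·I) g = f
solving from the highest basis element down gives g = -(1/6)x^2 + (3/4)x - 2/3
check: K g = -(1/6)x^2 + (9/4)x - 17/4
so K g − 3·g = (1/3)x^2 - 9/4 = f ✓


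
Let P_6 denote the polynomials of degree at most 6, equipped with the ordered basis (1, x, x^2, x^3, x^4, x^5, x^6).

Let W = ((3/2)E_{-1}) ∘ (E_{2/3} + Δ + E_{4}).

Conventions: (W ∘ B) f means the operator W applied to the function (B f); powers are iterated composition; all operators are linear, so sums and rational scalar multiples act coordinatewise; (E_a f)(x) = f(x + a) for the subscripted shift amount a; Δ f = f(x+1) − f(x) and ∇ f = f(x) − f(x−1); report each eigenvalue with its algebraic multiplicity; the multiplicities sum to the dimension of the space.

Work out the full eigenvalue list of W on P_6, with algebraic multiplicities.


image of 1: 3
image of x: 3x + 11/2
image of x^2: 3x^2 + 11x + 73/6
image of x^3: 3x^3 + (33/2)x^2 + (73/2)x + 755/18
image of x^4: 3x^4 + 22x^3 + 73x^2 + (1510/9)x + 6481/54
image of x^5: 3x^5 + (55/2)x^4 + (365/3)x^3 + (3775/9)x^2 + (32405/54)x + 59291/162
image of x^6: 3x^6 + 33x^5 + (365/2)x^4 + (7550/9)x^3 + (32405/18)x^2 + (59291/27)x + 530713/486
the matrix is upper triangular; its diagonal is (3, 3, 3, 3, 3, 3, 3)
for a triangular matrix the eigenvalues are the diagonal entries, with algebraic multiplicity their repetition count

λ = 3 (multiplicity 7)


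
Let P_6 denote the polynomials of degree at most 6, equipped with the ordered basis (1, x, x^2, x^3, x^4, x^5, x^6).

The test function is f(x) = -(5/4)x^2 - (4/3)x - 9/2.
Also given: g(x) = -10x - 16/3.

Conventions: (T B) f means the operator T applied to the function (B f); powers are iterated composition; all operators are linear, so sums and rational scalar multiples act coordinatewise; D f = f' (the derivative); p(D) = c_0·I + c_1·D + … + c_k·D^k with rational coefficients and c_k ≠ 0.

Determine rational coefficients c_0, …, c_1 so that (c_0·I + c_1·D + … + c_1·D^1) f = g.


p(D) = 4·D, i.e. c_0 = 0, c_1 = 4

D^0 f = -(5/4)x^2 - (4/3)x - 9/2
D^1 f = -(5/2)x - 4/3
matching coefficients of g against c_0 f + c_1 Df + … from the top degree down determines the c_i
solution: c_0 = 0, c_1 = 4


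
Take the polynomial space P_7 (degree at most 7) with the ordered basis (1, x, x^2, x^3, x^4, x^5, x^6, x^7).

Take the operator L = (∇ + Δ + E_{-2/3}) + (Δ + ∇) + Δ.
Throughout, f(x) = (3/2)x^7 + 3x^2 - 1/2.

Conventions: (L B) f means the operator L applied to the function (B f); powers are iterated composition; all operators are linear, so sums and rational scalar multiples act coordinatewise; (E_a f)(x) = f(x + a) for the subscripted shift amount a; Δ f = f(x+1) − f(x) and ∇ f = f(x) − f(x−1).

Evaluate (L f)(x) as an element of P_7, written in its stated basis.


the image equals g(x) = (3/2)x^7 + (91/2)x^6 + (91/2)x^5 + (4445/18)x^4 + (3395/54)x^3 + (8443/54)x^2 + (18187/486)x + 8198/729

∇ f = (21/2)x^6 - (63/2)x^5 + (105/2)x^4 - (105/2)x^3 + (63/2)x^2 - (9/2)x - 3/2
Δ f = (21/2)x^6 + (63/2)x^5 + (105/2)x^4 + (105/2)x^3 + (63/2)x^2 + (33/2)x + 9/2
E_{-2/3} f = (3/2)x^7 - 7x^6 + 14x^5 - (140/9)x^4 + (280/27)x^3 - (31/27)x^2 - (748/243)x + 1087/1458
(∇ + Δ + E_{-2/3}) f = (3/2)x^7 + 14x^6 + 14x^5 + (805/9)x^4 + (280/27)x^3 + (1670/27)x^2 + (2168/243)x + 5461/1458
Δ f = (21/2)x^6 + (63/2)x^5 + (105/2)x^4 + (105/2)x^3 + (63/2)x^2 + (33/2)x + 9/2
∇ f = (21/2)x^6 - (63/2)x^5 + (105/2)x^4 - (105/2)x^3 + (63/2)x^2 - (9/2)x - 3/2
(Δ + ∇) f = 21x^6 + 105x^4 + 63x^2 + 12x + 3
Δ f = (21/2)x^6 + (63/2)x^5 + (105/2)x^4 + (105/2)x^3 + (63/2)x^2 + (33/2)x + 9/2
((∇ + Δ + E_{-2/3}) + (Δ + ∇) + Δ) f = (3/2)x^7 + (91/2)x^6 + (91/2)x^5 + (4445/18)x^4 + (3395/54)x^3 + (8443/54)x^2 + (18187/486)x + 8198/729


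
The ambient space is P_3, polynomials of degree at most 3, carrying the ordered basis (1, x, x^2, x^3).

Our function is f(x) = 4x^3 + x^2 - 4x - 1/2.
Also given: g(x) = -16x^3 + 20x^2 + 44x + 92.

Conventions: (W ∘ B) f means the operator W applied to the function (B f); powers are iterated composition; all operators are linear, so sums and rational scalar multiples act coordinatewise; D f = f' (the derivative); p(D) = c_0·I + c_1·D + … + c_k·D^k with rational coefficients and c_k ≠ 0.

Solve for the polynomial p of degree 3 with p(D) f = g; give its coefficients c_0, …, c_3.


D^0 f = 4x^3 + x^2 - 4x - 1/2
D^1 f = 12x^2 + 2x - 4
D^2 f = 24x + 2
D^3 f = 24
matching coefficients of g against c_0 f + c_1 Df + … from the top degree down determines the c_i
solution: c_0 = -4, c_1 = 2, c_2 = 1, c_3 = 4

c_0 = -4, c_1 = 2, c_2 = 1, c_3 = 4


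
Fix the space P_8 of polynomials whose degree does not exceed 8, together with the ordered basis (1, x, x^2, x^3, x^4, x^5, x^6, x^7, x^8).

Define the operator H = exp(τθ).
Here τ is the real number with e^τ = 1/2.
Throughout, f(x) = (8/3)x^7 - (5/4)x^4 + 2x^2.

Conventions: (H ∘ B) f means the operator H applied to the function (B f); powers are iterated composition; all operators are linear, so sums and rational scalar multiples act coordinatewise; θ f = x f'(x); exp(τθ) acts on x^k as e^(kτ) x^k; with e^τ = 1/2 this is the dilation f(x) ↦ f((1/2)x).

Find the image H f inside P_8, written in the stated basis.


the result is g(x) = (1/48)x^7 - (5/64)x^4 + (1/2)x^2

exp(τθ) x^k = e^(kτ) x^k; with e^τ = 1/2 this sends x^k to (1/2)^k x^k
x^2 ↦ 1/4 x^2
x^4 ↦ 1/16 x^4
x^7 ↦ 1/128 x^7
applying this coordinatewise to f: exp(τθ) f = (1/48)x^7 - (5/64)x^4 + (1/2)x^2


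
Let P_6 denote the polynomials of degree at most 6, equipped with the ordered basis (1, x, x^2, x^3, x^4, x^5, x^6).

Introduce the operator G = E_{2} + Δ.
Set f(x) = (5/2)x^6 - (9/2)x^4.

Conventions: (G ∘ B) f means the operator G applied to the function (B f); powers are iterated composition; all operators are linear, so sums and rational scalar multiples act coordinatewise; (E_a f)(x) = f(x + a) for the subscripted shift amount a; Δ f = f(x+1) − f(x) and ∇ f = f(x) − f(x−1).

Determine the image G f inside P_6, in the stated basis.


the image equals g(x) = (5/2)x^6 + 45x^5 + 183x^4 + 396x^3 + (1005/2)x^2 + 333x + 86

E_{2} f = (5/2)x^6 + 30x^5 + (291/2)x^4 + 364x^3 + 492x^2 + 336x + 88
Δ f = 15x^5 + (75/2)x^4 + 32x^3 + (21/2)x^2 - 3x - 2
(E_{2} + Δ) f = (5/2)x^6 + 45x^5 + 183x^4 + 396x^3 + (1005/2)x^2 + 333x + 86


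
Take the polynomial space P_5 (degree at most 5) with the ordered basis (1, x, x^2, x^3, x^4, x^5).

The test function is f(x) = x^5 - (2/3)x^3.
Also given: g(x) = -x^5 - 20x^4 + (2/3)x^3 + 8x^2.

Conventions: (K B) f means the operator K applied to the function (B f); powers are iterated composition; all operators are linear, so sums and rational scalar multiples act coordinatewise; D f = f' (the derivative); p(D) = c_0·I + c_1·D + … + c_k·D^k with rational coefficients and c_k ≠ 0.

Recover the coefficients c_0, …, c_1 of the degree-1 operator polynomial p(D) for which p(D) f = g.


p(D) = -I − 4·D, i.e. c_0 = -1, c_1 = -4

D^0 f = x^5 - (2/3)x^3
D^1 f = 5x^4 - 2x^2
matching coefficients of g against c_0 f + c_1 Df + … from the top degree down determines the c_i
solution: c_0 = -1, c_1 = -4


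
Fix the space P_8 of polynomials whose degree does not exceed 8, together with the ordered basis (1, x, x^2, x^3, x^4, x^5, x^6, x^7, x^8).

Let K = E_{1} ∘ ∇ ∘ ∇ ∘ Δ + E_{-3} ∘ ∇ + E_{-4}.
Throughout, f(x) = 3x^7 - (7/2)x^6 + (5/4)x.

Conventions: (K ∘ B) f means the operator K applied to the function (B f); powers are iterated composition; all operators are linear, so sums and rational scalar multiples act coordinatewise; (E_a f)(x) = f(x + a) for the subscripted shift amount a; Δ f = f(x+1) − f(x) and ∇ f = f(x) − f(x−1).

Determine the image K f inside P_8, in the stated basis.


Δ f = 21x^6 + 42x^5 + (105/2)x^4 + 35x^3 + (21/2)x^2 + 3/4
∇ Δ f = 126x^5 - 105x^4 + 210x^3 - 105x^2 + 42x - 7
∇ (∇ ∘ Δ) f = 630x^4 - 1680x^3 + 2520x^2 - 1890x + 588
E_{1} ∇ (∇ ∘ Δ) f = 630x^4 + 840x^3 + 1260x^2 + 630x + 168
∇ f = 21x^6 - 84x^5 + (315/2)x^4 - 175x^3 + (231/2)x^2 - 42x + 31/4
E_{-3} ∇ f = 21x^6 - 462x^5 + (8505/2)x^4 - 20965x^3 + (116781/2)x^2 - 87108x + 217507/4
E_{-4} f = 3x^7 - (175/2)x^6 + 1092x^5 - 7560x^4 + 31360x^3 - 77952x^2 + (430085/4)x - 63493
(E_{1} ∘ ∇ ∘ ∇ ∘ Δ + E_{-3} ∘ ∇ + E_{-4}) f = 3x^7 - (133/2)x^6 + 630x^5 - (5355/2)x^4 + 11235x^3 - (36603/2)x^2 + (84173/4)x - 35793/4

g(x) = 3x^7 - (133/2)x^6 + 630x^5 - (5355/2)x^4 + 11235x^3 - (36603/2)x^2 + (84173/4)x - 35793/4
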